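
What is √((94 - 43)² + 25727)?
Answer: 2*√7082 ≈ 168.31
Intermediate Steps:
√((94 - 43)² + 25727) = √(51² + 25727) = √(2601 + 25727) = √28328 = 2*√7082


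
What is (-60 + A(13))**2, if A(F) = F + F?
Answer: 1156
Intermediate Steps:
A(F) = 2*F
(-60 + A(13))**2 = (-60 + 2*13)**2 = (-60 + 26)**2 = (-34)**2 = 1156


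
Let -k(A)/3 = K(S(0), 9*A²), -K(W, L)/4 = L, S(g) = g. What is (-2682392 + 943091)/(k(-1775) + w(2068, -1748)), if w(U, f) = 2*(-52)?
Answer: -1739301/340267396 ≈ -0.0051116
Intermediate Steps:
K(W, L) = -4*L
k(A) = 108*A² (k(A) = -(-12)*9*A² = -(-108)*A² = 108*A²)
w(U, f) = -104
(-2682392 + 943091)/(k(-1775) + w(2068, -1748)) = (-2682392 + 943091)/(108*(-1775)² - 104) = -1739301/(108*3150625 - 104) = -1739301/(340267500 - 104) = -1739301/340267396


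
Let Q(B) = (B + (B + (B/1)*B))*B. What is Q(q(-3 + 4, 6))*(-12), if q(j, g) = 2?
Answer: -192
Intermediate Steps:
Q(B) = B*(B**2 + 2*B) (Q(B) = (B + (B + (B*1)*B))*B = (B + (B + B*B))*B = (B + (B + B**2))*B = (B**2 + 2*B)*B = B*(B**2 + 2*B))
Q(q(-3 + 4, 6))*(-12) = (2**2*(2 + 2))*(-12) = (4*4)*(-12) = 16*(-12) = -192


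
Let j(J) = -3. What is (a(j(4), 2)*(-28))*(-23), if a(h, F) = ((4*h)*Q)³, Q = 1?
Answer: -1112832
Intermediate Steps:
a(h, F) = 64*h³ (a(h, F) = ((4*h)*1)³ = (4*h)³ = 64*h³)
(a(j(4), 2)*(-28))*(-23) = ((64*(-3)³)*(-28))*(-23) = ((64*(-27))*(-28))*(-23) = -1728*(-28)*(-23) = 48384*(-23) = -1112832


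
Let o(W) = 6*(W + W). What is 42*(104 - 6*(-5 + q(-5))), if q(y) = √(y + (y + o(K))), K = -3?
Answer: 5628 - 252*I*√46 ≈ 5628.0 - 1709.1*I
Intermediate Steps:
o(W) = 12*W (o(W) = 6*(2*W) = 12*W)
q(y) = √(-36 + 2*y) (q(y) = √(y + (y + 12*(-3))) = √(y + (y - 36)) = √(y + (-36 + y)) = √(-36 + 2*y))
42*(104 - 6*(-5 + q(-5))) = 42*(104 - 6*(-5 + √(-36 + 2*(-5)))) = 42*(104 - 6*(-5 + √(-36 - 10))) = 42*(104 - 6*(-5 + √(-46))) = 42*(104 - 6*(-5 + I*√46)) = 42*(104 + (30 - 6*I*√46)) = 42*(134 - 6*I*√46) = 5628 - 252*I*√46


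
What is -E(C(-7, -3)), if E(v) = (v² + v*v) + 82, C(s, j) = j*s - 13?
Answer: -210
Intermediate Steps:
C(s, j) = -13 + j*s
E(v) = 82 + 2*v² (E(v) = (v² + v²) + 82 = 2*v² + 82 = 82 + 2*v²)
-E(C(-7, -3)) = -(82 + 2*(-13 - 3*(-7))²) = -(82 + 2*(-13 + 21)²) = -(82 + 2*8²) = -(82 + 2*64) = -(82 + 128) = -1*210 = -210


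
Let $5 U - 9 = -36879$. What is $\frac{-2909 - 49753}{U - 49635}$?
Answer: $\frac{17554}{19003} \approx 0.92375$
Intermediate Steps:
$U = -7374$ ($U = \frac{9}{5} + \frac{1}{5} \left(-36879\right) = \frac{9}{5} - \frac{36879}{5} = -7374$)
$\frac{-2909 - 49753}{U - 49635} = \frac{-2909 - 49753}{-7374 - 49635} = - \frac{52662}{-57009} = \left(-52662\right) \left(- \frac{1}{57009}\right) = \frac{17554}{19003}$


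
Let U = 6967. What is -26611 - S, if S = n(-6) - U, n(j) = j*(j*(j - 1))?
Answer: -19392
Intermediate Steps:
n(j) = j**2*(-1 + j) (n(j) = j*(j*(-1 + j)) = j**2*(-1 + j))
S = -7219 (S = (-6)**2*(-1 - 6) - 1*6967 = 36*(-7) - 6967 = -252 - 6967 = -7219)
-26611 - S = -26611 - 1*(-7219) = -26611 + 7219 = -19392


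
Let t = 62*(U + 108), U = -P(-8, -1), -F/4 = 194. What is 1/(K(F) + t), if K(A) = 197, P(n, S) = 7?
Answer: 1/6459 ≈ 0.00015482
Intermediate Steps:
F = -776 (F = -4*194 = -776)
U = -7 (U = -1*7 = -7)
t = 6262 (t = 62*(-7 + 108) = 62*101 = 6262)
1/(K(F) + t) = 1/(197 + 6262) = 1/6459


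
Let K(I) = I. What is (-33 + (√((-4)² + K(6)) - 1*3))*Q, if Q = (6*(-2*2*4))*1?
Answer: 3456 - 96*√22 ≈ 3005.7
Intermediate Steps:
Q = -96 (Q = (6*(-4*4))*1 = (6*(-16))*1 = -96*1 = -96)
(-33 + (√((-4)² + K(6)) - 1*3))*Q = (-33 + (√((-4)² + 6) - 1*3))*(-96) = (-33 + (√(16 + 6) - 3))*(-96) = (-33 + (√22 - 3))*(-96) = (-33 + (-3 + √22))*(-96) = (-36 + √22)*(-96) = 3456 - 96*√22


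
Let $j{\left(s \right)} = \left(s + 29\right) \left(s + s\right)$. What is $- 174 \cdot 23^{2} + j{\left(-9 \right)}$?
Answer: $-92406$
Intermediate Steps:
$j{\left(s \right)} = 2 s \left(29 + s\right)$ ($j{\left(s \right)} = \left(29 + s\right) 2 s = 2 s \left(29 + s\right)$)
$- 174 \cdot 23^{2} + j{\left(-9 \right)} = - 174 \cdot 23^{2} + 2 \left(-9\right) \left(29 - 9\right) = \left(-174\right) 529 + 2 \left(-9\right) 20 = -92046 - 360 = -92406$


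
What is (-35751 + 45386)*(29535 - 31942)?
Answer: -23191445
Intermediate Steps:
(-35751 + 45386)*(29535 - 31942) = 9635*(-2407) = -23191445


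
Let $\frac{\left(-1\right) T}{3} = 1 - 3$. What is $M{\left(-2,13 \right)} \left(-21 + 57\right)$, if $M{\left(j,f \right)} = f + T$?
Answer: $684$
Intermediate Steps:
$T = 6$ ($T = - 3 \left(1 - 3\right) = \left(-3\right) \left(-2\right) = 6$)
$M{\left(j,f \right)} = 6 + f$ ($M{\left(j,f \right)} = f + 6 = 6 + f$)
$M{\left(-2,13 \right)} \left(-21 + 57\right) = \left(6 + 13\right) \left(-21 + 57\right) = 19 \cdot 36 = 684$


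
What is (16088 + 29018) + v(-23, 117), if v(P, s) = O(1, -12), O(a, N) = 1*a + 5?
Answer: 45112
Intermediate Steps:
O(a, N) = 5 + a (O(a, N) = a + 5 = 5 + a)
v(P, s) = 6 (v(P, s) = 5 + 1 = 6)
(16088 + 29018) + v(-23, 117) = (16088 + 29018) + 6 = 45106 + 6 = 45112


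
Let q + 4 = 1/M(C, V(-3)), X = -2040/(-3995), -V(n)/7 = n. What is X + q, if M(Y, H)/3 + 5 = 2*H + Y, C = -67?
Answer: -14807/4230 ≈ -3.5005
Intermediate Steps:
V(n) = -7*n
M(Y, H) = -15 + 3*Y + 6*H (M(Y, H) = -15 + 3*(2*H + Y) = -15 + 3*(Y + 2*H) = -15 + (3*Y + 6*H) = -15 + 3*Y + 6*H)
X = 24/47 (X = -2040*(-1/3995) = 24/47 ≈ 0.51064)
q = -361/90 (q = -4 + 1/(-15 + 3*(-67) + 6*(-7*(-3))) = -4 + 1/(-15 - 201 + 6*21) = -4 + 1/(-15 - 201 + 126) = -4 + 1/(-90) = -4 - 1/90 = -361/90 ≈ -4.0111)
X + q = 24/47 - 361/90 = -14807/4230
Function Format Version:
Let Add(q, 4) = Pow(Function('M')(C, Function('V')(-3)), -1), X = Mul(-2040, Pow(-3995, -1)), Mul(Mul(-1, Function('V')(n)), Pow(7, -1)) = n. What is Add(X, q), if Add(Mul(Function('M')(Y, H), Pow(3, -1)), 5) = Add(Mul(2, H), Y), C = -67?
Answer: Rational(-14807, 4230) ≈ -3.5005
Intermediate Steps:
Function('V')(n) = Mul(-7, n)
Function('M')(Y, H) = Add(-15, Mul(3, Y), Mul(6, H)) (Function('M')(Y, H) = Add(-15, Mul(3, Add(Mul(2, H), Y))) = Add(-15, Mul(3, Add(Y, Mul(2, H)))) = Add(-15, Add(Mul(3, Y), Mul(6, H))) = Add(-15, Mul(3, Y), Mul(6, H)))
X = Rational(24, 47) (X = Mul(-2040, Rational(-1, 3995)) = Rational(24, 47) ≈ 0.51064)
q = Rational(-361, 90) (q = Add(-4, Pow(Add(-15, Mul(3, -67), Mul(6, Mul(-7, -3))), -1)) = Add(-4, Pow(Add(-15, -201, Mul(6, 21)), -1)) = Add(-4, Pow(Add(-15, -201, 126), -1)) = Add(-4, Pow(-90, -1)) = Add(-4, Rational(-1, 90)) = Rational(-361, 90) ≈ -4.0111)
Add(X, q) = Add(Rational(24, 47), Rational(-361, 90)) = Rational(-14807, 4230)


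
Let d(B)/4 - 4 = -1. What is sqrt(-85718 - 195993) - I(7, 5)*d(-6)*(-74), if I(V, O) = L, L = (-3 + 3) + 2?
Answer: 1776 + I*sqrt(281711) ≈ 1776.0 + 530.76*I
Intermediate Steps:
d(B) = 12 (d(B) = 16 + 4*(-1) = 16 - 4 = 12)
L = 2 (L = 0 + 2 = 2)
I(V, O) = 2
sqrt(-85718 - 195993) - I(7, 5)*d(-6)*(-74) = sqrt(-85718 - 195993) - 2*12*(-74) = sqrt(-281711) - 24*(-74) = I*sqrt(281711) - 1*(-1776) = I*sqrt(281711) + 1776 = 1776 + I*sqrt(281711)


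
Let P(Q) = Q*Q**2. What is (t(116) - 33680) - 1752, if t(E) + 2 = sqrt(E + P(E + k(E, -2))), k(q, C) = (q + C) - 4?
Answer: -35434 + 6*sqrt(320647) ≈ -32036.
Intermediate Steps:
k(q, C) = -4 + C + q (k(q, C) = (C + q) - 4 = -4 + C + q)
P(Q) = Q**3
t(E) = -2 + sqrt(E + (-6 + 2*E)**3) (t(E) = -2 + sqrt(E + (E + (-4 - 2 + E))**3) = -2 + sqrt(E + (E + (-6 + E))**3) = -2 + sqrt(E + (-6 + 2*E)**3))
(t(116) - 33680) - 1752 = ((-2 + sqrt(116 + 8*(-3 + 116)**3)) - 33680) - 1752 = ((-2 + sqrt(116 + 8*113**3)) - 33680) - 1752 = ((-2 + sqrt(116 + 8*1442897)) - 33680) - 1752 = ((-2 + sqrt(116 + 11543176)) - 33680) - 1752 = ((-2 + sqrt(11543292)) - 33680) - 1752 = ((-2 + 6*sqrt(320647)) - 33680) - 1752 = (-33682 + 6*sqrt(320647)) - 1752 = -35434 + 6*sqrt(320647)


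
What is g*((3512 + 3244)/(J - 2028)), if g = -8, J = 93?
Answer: 18016/645 ≈ 27.932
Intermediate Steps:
g*((3512 + 3244)/(J - 2028)) = -8*(3512 + 3244)/(93 - 2028) = -54048/(-1935) = -54048*(-1)/1935 = -8*(-2252/645) = 18016/645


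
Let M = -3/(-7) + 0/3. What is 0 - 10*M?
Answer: -30/7 ≈ -4.2857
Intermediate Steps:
M = 3/7 (M = -3*(-1/7) + 0*(1/3) = 3/7 + 0 = 3/7 ≈ 0.42857)
0 - 10*M = 0 - 10*3/7 = 0 - 30/7 = -30/7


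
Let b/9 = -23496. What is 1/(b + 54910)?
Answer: -1/156554 ≈ -6.3876e-6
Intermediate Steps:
b = -211464 (b = 9*(-23496) = -211464)
1/(b + 54910) = 1/(-211464 + 54910) = 1/(-156554) = -1/156554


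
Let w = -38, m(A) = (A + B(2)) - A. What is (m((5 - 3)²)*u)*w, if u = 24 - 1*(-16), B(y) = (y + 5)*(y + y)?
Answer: -42560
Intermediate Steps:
B(y) = 2*y*(5 + y) (B(y) = (5 + y)*(2*y) = 2*y*(5 + y))
u = 40 (u = 24 + 16 = 40)
m(A) = 28 (m(A) = (A + 2*2*(5 + 2)) - A = (A + 2*2*7) - A = (A + 28) - A = (28 + A) - A = 28)
(m((5 - 3)²)*u)*w = (28*40)*(-38) = 1120*(-38) = -42560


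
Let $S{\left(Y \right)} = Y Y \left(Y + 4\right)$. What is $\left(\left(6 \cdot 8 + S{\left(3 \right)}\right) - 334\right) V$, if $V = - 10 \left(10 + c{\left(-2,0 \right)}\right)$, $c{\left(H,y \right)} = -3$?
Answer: $15610$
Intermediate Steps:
$V = -70$ ($V = - 10 \left(10 - 3\right) = \left(-10\right) 7 = -70$)
$S{\left(Y \right)} = Y^{2} \left(4 + Y\right)$
$\left(\left(6 \cdot 8 + S{\left(3 \right)}\right) - 334\right) V = \left(\left(6 \cdot 8 + 3^{2} \left(4 + 3\right)\right) - 334\right) \left(-70\right) = \left(\left(48 + 9 \cdot 7\right) - 334\right) \left(-70\right) = \left(\left(48 + 63\right) - 334\right) \left(-70\right) = \left(111 - 334\right) \left(-70\right) = \left(-223\right) \left(-70\right) = 15610$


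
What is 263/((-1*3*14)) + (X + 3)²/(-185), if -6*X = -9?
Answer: -99011/15540 ≈ -6.3714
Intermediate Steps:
X = 3/2 (X = -⅙*(-9) = 3/2 ≈ 1.5000)
263/((-1*3*14)) + (X + 3)²/(-185) = 263/((-1*3*14)) + (3/2 + 3)²/(-185) = 263/((-3*14)) + (9/2)²*(-1/185) = 263/(-42) + (81/4)*(-1/185) = 263*(-1/42) - 81/740 = -263/42 - 81/740 = -99011/15540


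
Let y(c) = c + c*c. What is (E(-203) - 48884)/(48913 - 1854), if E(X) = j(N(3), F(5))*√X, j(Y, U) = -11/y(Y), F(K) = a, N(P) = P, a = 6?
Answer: -48884/47059 - 11*I*√203/564708 ≈ -1.0388 - 0.00027753*I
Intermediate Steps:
F(K) = 6
y(c) = c + c²
j(Y, U) = -11/(Y*(1 + Y)) (j(Y, U) = -11*1/(Y*(1 + Y)) = -11/(Y*(1 + Y)))
E(X) = -11*√X/12 (E(X) = (-11/(3*(1 + 3)))*√X = (-11*⅓/4)*√X = (-11*⅓*¼)*√X = -11*√X/12)
(E(-203) - 48884)/(48913 - 1854) = (-11*I*√203/12 - 48884)/(48913 - 1854) = (-11*I*√203/12 - 48884)/47059 = (-11*I*√203/12 - 48884)*(1/47059) = (-48884 - 11*I*√203/12)*(1/47059) = -48884/47059 - 11*I*√203/564708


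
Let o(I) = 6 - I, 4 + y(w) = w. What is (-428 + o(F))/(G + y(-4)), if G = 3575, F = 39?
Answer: -461/3567 ≈ -0.12924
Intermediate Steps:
y(w) = -4 + w
(-428 + o(F))/(G + y(-4)) = (-428 + (6 - 1*39))/(3575 + (-4 - 4)) = (-428 + (6 - 39))/(3575 - 8) = (-428 - 33)/3567 = -461*1/3567 = -461/3567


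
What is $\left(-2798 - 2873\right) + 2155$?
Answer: $-3516$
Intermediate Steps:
$\left(-2798 - 2873\right) + 2155 = -5671 + 2155 = -3516$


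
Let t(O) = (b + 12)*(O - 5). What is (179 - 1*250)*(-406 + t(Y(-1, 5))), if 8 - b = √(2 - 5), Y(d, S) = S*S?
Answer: 426 + 1420*I*√3 ≈ 426.0 + 2459.5*I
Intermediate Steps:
Y(d, S) = S²
b = 8 - I*√3 (b = 8 - √(2 - 5) = 8 - √(-3) = 8 - I*√3 ≈ 8.0 - 1.732*I)
t(O) = (-5 + O)*(20 - I*√3) (t(O) = ((8 - I*√3) + 12)*(O - 5) = (20 - I*√3)*(-5 + O) = (-5 + O)*(20 - I*√3))
(179 - 1*250)*(-406 + t(Y(-1, 5))) = (179 - 1*250)*(-406 + (-100 + 20*5² + 5*I*√3 - 1*I*5²*√3)) = (179 - 250)*(-406 + (-100 + 20*25 + 5*I*√3 - 1*I*25*√3)) = -71*(-406 + (-100 + 500 + 5*I*√3 - 25*I*√3)) = -71*(-406 + (400 - 20*I*√3)) = -71*(-6 - 20*I*√3) = 426 + 1420*I*√3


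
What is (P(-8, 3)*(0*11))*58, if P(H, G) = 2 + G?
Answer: 0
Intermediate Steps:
(P(-8, 3)*(0*11))*58 = ((2 + 3)*(0*11))*58 = (5*0)*58 = 0*58 = 0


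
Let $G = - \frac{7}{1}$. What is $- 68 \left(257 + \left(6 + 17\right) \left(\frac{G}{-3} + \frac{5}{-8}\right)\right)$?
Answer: $- \frac{120887}{6} \approx -20148.0$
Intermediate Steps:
$G = -7$ ($G = \left(-7\right) 1 = -7$)
$- 68 \left(257 + \left(6 + 17\right) \left(\frac{G}{-3} + \frac{5}{-8}\right)\right) = - 68 \left(257 + \left(6 + 17\right) \left(- \frac{7}{-3} + \frac{5}{-8}\right)\right) = - 68 \left(257 + 23 \left(\left(-7\right) \left(- \frac{1}{3}\right) + 5 \left(- \frac{1}{8}\right)\right)\right) = - 68 \left(257 + 23 \left(\frac{7}{3} - \frac{5}{8}\right)\right) = - 68 \left(257 + 23 \cdot \frac{41}{24}\right) = - 68 \left(257 + \frac{943}{24}\right) = \left(-68\right) \frac{7111}{24} = - \frac{120887}{6}$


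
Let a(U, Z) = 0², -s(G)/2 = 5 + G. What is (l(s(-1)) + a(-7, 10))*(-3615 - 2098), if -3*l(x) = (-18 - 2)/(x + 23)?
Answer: -22852/9 ≈ -2539.1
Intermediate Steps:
s(G) = -10 - 2*G (s(G) = -2*(5 + G) = -10 - 2*G)
a(U, Z) = 0
l(x) = 20/(3*(23 + x)) (l(x) = -(-18 - 2)/(3*(x + 23)) = -(-20)/(3*(23 + x)) = 20/(3*(23 + x)))
(l(s(-1)) + a(-7, 10))*(-3615 - 2098) = (20/(3*(23 + (-10 - 2*(-1)))) + 0)*(-3615 - 2098) = (20/(3*(23 + (-10 + 2))) + 0)*(-5713) = (20/(3*(23 - 8)) + 0)*(-5713) = ((20/3)/15 + 0)*(-5713) = ((20/3)*(1/15) + 0)*(-5713) = (4/9 + 0)*(-5713) = (4/9)*(-5713) = -22852/9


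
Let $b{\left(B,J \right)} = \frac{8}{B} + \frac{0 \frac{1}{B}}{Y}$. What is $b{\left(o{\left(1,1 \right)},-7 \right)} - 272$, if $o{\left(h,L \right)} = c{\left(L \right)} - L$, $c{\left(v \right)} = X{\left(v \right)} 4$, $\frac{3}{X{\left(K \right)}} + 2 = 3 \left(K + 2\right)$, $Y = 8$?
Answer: $- \frac{1304}{5} \approx -260.8$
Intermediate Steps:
$X{\left(K \right)} = \frac{3}{4 + 3 K}$ ($X{\left(K \right)} = \frac{3}{-2 + 3 \left(K + 2\right)} = \frac{3}{-2 + 3 \left(2 + K\right)} = \frac{3}{-2 + \left(6 + 3 K\right)} = \frac{3}{4 + 3 K}$)
$c{\left(v \right)} = \frac{12}{4 + 3 v}$ ($c{\left(v \right)} = \frac{3}{4 + 3 v} 4 = \frac{12}{4 + 3 v}$)
$o{\left(h,L \right)} = - L + \frac{12}{4 + 3 L}$ ($o{\left(h,L \right)} = \frac{12}{4 + 3 L} - L = - L + \frac{12}{4 + 3 L}$)
$b{\left(B,J \right)} = \frac{8}{B}$ ($b{\left(B,J \right)} = \frac{8}{B} + \frac{0 \frac{1}{B}}{8} = \frac{8}{B} + 0 \cdot \frac{1}{8} = \frac{8}{B} + 0 = \frac{8}{B}$)
$b{\left(o{\left(1,1 \right)},-7 \right)} - 272 = \frac{8}{\left(-1\right) 1 + \frac{12}{4 + 3 \cdot 1}} - 272 = \frac{8}{-1 + \frac{12}{4 + 3}} - 272 = \frac{8}{-1 + \frac{12}{7}} - 272 = \frac{8}{\frac{5}{7}} - 272 = 8 \cdot \frac{7}{5} - 272 = \frac{56}{5} - 272 = - \frac{1304}{5}$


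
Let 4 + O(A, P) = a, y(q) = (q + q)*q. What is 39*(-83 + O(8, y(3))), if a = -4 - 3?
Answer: -3666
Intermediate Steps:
a = -7
y(q) = 2*q² (y(q) = (2*q)*q = 2*q²)
O(A, P) = -11 (O(A, P) = -4 - 7 = -11)
39*(-83 + O(8, y(3))) = 39*(-83 - 11) = 39*(-94) = -3666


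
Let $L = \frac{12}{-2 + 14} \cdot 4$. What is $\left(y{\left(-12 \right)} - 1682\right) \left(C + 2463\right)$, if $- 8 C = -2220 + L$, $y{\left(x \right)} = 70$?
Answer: $-4416880$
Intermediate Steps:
$L = 4$ ($L = \frac{12}{12} \cdot 4 = 12 \cdot \frac{1}{12} \cdot 4 = 1 \cdot 4 = 4$)
$C = 277$ ($C = - \frac{-2220 + 4}{8} = \left(- \frac{1}{8}\right) \left(-2216\right) = 277$)
$\left(y{\left(-12 \right)} - 1682\right) \left(C + 2463\right) = \left(70 - 1682\right) \left(277 + 2463\right) = \left(-1612\right) 2740 = -4416880$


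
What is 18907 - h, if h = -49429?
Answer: 68336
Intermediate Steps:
18907 - h = 18907 - 1*(-49429) = 18907 + 49429 = 68336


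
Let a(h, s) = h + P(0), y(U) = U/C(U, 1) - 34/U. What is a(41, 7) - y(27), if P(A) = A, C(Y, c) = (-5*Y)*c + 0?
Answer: 5732/135 ≈ 42.459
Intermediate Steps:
C(Y, c) = -5*Y*c (C(Y, c) = -5*Y*c + 0 = -5*Y*c)
y(U) = -⅕ - 34/U (y(U) = U/((-5*U*1)) - 34/U = U/((-5*U)) - 34/U = U*(-1/(5*U)) - 34/U = -⅕ - 34/U)
a(h, s) = h (a(h, s) = h + 0 = h)
a(41, 7) - y(27) = 41 - (-170 - 1*27)/(5*27) = 41 - (-170 - 27)/(5*27) = 41 - (-197)/(5*27) = 41 - 1*(-197/135) = 41 + 197/135 = 5732/135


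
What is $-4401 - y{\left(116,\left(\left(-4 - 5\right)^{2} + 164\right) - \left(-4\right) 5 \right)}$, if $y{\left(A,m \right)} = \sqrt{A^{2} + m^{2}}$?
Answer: $-4401 - \sqrt{83681} \approx -4690.3$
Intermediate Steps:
$-4401 - y{\left(116,\left(\left(-4 - 5\right)^{2} + 164\right) - \left(-4\right) 5 \right)} = -4401 - \sqrt{116^{2} + \left(\left(\left(-4 - 5\right)^{2} + 164\right) - \left(-4\right) 5\right)^{2}} = -4401 - \sqrt{13456 + \left(\left(\left(-9\right)^{2} + 164\right) - -20\right)^{2}} = -4401 - \sqrt{13456 + \left(\left(81 + 164\right) + 20\right)^{2}} = -4401 - \sqrt{13456 + \left(245 + 20\right)^{2}} = -4401 - \sqrt{13456 + 265^{2}} = -4401 - \sqrt{13456 + 70225} = -4401 - \sqrt{83681}$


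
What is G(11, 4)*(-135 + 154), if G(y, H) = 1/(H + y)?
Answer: 19/15 ≈ 1.2667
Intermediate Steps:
G(11, 4)*(-135 + 154) = (-135 + 154)/(4 + 11) = 19/15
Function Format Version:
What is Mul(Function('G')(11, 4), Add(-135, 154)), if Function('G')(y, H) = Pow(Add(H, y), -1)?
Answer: Rational(19, 15) ≈ 1.2667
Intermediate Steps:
Mul(Function('G')(11, 4), Add(-135, 154)) = Mul(Pow(Add(4, 11), -1), Add(-135, 154)) = Mul(Pow(15, -1), 19) = Mul(Rational(1, 15), 19) = Rational(19, 15)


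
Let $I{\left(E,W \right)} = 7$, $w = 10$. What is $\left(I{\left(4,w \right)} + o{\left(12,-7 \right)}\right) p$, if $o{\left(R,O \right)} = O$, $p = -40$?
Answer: $0$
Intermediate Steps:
$\left(I{\left(4,w \right)} + o{\left(12,-7 \right)}\right) p = \left(7 - 7\right) \left(-40\right) = 0 \left(-40\right) = 0$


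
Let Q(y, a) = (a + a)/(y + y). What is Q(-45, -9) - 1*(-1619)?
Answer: 8096/5 ≈ 1619.2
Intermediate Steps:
Q(y, a) = a/y (Q(y, a) = (2*a)/((2*y)) = (2*a)*(1/(2*y)) = a/y)
Q(-45, -9) - 1*(-1619) = -9/(-45) - 1*(-1619) = -9*(-1/45) + 1619 = ⅕ + 1619 = 8096/5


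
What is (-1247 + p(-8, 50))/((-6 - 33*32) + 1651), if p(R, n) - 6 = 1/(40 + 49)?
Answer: -110448/52421 ≈ -2.1069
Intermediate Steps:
p(R, n) = 535/89 (p(R, n) = 6 + 1/(40 + 49) = 6 + 1/89 = 535/89)
(-1247 + p(-8, 50))/((-6 - 33*32) + 1651) = (-1247 + 535/89)/((-6 - 33*32) + 1651) = -110448/(89*((-6 - 1056) + 1651)) = -110448/(89*(-1062 + 1651)) = -110448/89/589 = -110448/89*1/589 = -110448/52421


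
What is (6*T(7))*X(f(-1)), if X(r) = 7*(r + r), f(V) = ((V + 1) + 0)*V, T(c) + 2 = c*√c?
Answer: 0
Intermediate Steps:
T(c) = -2 + c^(3/2) (T(c) = -2 + c*√c = -2 + c^(3/2))
f(V) = V*(1 + V) (f(V) = ((1 + V) + 0)*V = (1 + V)*V = V*(1 + V))
X(r) = 14*r (X(r) = 7*(2*r) = 14*r)
(6*T(7))*X(f(-1)) = (6*(-2 + 7^(3/2)))*(14*(-(1 - 1))) = (6*(-2 + 7*√7))*(14*(-1*0)) = (-12 + 42*√7)*(14*0) = (-12 + 42*√7)*0 = 0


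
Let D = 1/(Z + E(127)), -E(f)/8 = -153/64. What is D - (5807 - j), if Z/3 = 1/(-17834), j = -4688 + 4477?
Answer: -8210219866/1364289 ≈ -6017.9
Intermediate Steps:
E(f) = 153/8 (E(f) = -(-1224)/64 = -8*(-153/64) = 153/8)
j = -211
Z = -3/17834 (Z = 3/(-17834) = 3*(-1/17834) = -3/17834 ≈ -0.00016822)
D = 71336/1364289 (D = 1/(-3/17834 + 153/8) = 1/(1364289/71336) = 71336/1364289 ≈ 0.052288)
D - (5807 - j) = 71336/1364289 - (5807 - 1*(-211)) = 71336/1364289 - (5807 + 211) = 71336/1364289 - 1*6018 = 71336/1364289 - 6018 = -8210219866/1364289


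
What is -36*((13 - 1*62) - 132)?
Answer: 6516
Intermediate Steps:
-36*((13 - 1*62) - 132) = -36*((13 - 62) - 132) = -36*(-49 - 132) = -36*(-181) = 6516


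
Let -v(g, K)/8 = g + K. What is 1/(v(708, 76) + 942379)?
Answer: 1/936107 ≈ 1.0683e-6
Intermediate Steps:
v(g, K) = -8*K - 8*g (v(g, K) = -8*(g + K) = -8*(K + g) = -8*K - 8*g)
1/(v(708, 76) + 942379) = 1/((-8*76 - 8*708) + 942379) = 1/((-608 - 5664) + 942379) = 1/(-6272 + 942379) = 1/936107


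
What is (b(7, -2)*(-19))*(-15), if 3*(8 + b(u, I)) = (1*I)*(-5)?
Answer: -1330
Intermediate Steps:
b(u, I) = -8 - 5*I/3 (b(u, I) = -8 + ((1*I)*(-5))/3 = -8 + (I*(-5))/3 = -8 + (-5*I)/3 = -8 - 5*I/3)
(b(7, -2)*(-19))*(-15) = ((-8 - 5/3*(-2))*(-19))*(-15) = ((-8 + 10/3)*(-19))*(-15) = -14/3*(-19)*(-15) = (266/3)*(-15) = -1330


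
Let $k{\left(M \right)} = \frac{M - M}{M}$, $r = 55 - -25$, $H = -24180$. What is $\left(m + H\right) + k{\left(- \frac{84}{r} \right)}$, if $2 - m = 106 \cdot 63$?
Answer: $-30856$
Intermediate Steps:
$m = -6676$ ($m = 2 - 106 \cdot 63 = 2 - 6678 = -6676$)
$r = 80$ ($r = 55 + 25 = 80$)
$k{\left(M \right)} = 0$ ($k{\left(M \right)} = \frac{0}{M} = 0$)
$\left(m + H\right) + k{\left(- \frac{84}{r} \right)} = \left(-6676 - 24180\right) + 0 = -30856 + 0 = -30856$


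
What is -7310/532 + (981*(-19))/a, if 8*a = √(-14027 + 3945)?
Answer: -3655/266 + 74556*I*√2/71 ≈ -13.741 + 1485.0*I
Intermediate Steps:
a = 71*I*√2/8 (a = √(-14027 + 3945)/8 = √(-10082)/8 = (71*I*√2)/8 = 71*I*√2/8 ≈ 12.551*I)
-7310/532 + (981*(-19))/a = -7310/532 + (981*(-19))/((71*I*√2/8)) = -7310*1/532 - (-74556)*I*√2/71 = -3655/266 + 74556*I*√2/71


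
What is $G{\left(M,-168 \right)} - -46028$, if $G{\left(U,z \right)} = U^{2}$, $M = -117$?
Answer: $59717$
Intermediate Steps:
$G{\left(M,-168 \right)} - -46028 = \left(-117\right)^{2} - -46028 = 13689 + 46028 = 59717$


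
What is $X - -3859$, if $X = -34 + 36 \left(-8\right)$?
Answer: $3537$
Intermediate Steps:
$X = -322$ ($X = -34 - 288 = -322$)
$X - -3859 = -322 - -3859 = -322 + 3859 = 3537$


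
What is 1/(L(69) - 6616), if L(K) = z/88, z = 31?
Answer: -88/582177 ≈ -0.00015116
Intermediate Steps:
L(K) = 31/88
1/(L(69) - 6616) = 1/(31/88 - 6616) = 1/(-582177/88) = -88/582177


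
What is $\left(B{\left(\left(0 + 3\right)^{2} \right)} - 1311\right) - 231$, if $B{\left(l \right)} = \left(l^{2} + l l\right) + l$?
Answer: $-1371$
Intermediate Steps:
$B{\left(l \right)} = l + 2 l^{2}$ ($B{\left(l \right)} = \left(l^{2} + l^{2}\right) + l = 2 l^{2} + l = l + 2 l^{2}$)
$\left(B{\left(\left(0 + 3\right)^{2} \right)} - 1311\right) - 231 = \left(\left(0 + 3\right)^{2} \left(1 + 2 \left(0 + 3\right)^{2}\right) - 1311\right) - 231 = \left(3^{2} \left(1 + 2 \cdot 3^{2}\right) - 1311\right) - 231 = \left(9 \left(1 + 2 \cdot 9\right) - 1311\right) - 231 = \left(9 \left(1 + 18\right) - 1311\right) - 231 = \left(9 \cdot 19 - 1311\right) - 231 = \left(171 - 1311\right) - 231 = -1140 - 231 = -1371$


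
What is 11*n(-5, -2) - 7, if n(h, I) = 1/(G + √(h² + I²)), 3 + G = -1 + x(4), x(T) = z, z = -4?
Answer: -333/35 - 11*√29/35 ≈ -11.207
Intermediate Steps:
x(T) = -4
G = -8 (G = -3 + (-1 - 4) = -3 - 5 = -8)
n(h, I) = 1/(-8 + √(I² + h²)) (n(h, I) = 1/(-8 + √(h² + I²)) = 1/(-8 + √(I² + h²)))
11*n(-5, -2) - 7 = 11/(-8 + √((-2)² + (-5)²)) - 7 = 11/(-8 + √(4 + 25)) - 7 = 11/(-8 + √29) - 7 = -7 + 11/(-8 + √29)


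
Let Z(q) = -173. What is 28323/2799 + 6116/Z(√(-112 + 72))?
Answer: -1357645/53803 ≈ -25.234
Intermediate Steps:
28323/2799 + 6116/Z(√(-112 + 72)) = 28323/2799 + 6116/(-173) = 28323*(1/2799) + 6116*(-1/173) = 3147/311 - 6116/173 = -1357645/53803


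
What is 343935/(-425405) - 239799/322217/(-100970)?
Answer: -319701869445273/395435223705670 ≈ -0.80848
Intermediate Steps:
343935/(-425405) - 239799/322217/(-100970) = 343935*(-1/425405) - 239799*1/322217*(-1/100970) = -68787/85081 - 34257/46031*(-1/100970) = -68787/85081 + 34257/4647750070 = -319701869445273/395435223705670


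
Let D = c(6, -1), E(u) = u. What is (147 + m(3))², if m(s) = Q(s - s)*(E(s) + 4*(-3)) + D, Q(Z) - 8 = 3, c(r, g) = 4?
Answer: 2704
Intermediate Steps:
Q(Z) = 11 (Q(Z) = 8 + 3 = 11)
D = 4
m(s) = -128 + 11*s (m(s) = 11*(s + 4*(-3)) + 4 = 11*(s - 12) + 4 = 11*(-12 + s) + 4 = (-132 + 11*s) + 4 = -128 + 11*s)
(147 + m(3))² = (147 + (-128 + 11*3))² = (147 + (-128 + 33))² = (147 - 95)² = 52² = 2704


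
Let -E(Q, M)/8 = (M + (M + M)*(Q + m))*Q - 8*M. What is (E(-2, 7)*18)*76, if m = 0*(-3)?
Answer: 153216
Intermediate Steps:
m = 0
E(Q, M) = 64*M - 8*Q*(M + 2*M*Q) (E(Q, M) = -8*((M + (M + M)*(Q + 0))*Q - 8*M) = -8*((M + (2*M)*Q)*Q - 8*M) = -8*((M + 2*M*Q)*Q - 8*M) = -8*(Q*(M + 2*M*Q) - 8*M) = -8*(-8*M + Q*(M + 2*M*Q)) = 64*M - 8*Q*(M + 2*M*Q))
(E(-2, 7)*18)*76 = ((8*7*(8 - 1*(-2) - 2*(-2)**2))*18)*76 = ((8*7*(8 + 2 - 2*4))*18)*76 = ((8*7*(8 + 2 - 8))*18)*76 = ((8*7*2)*18)*76 = (112*18)*76 = 2016*76 = 153216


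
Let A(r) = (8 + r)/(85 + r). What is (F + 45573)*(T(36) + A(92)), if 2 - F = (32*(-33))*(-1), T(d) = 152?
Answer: 1202191076/177 ≈ 6.7920e+6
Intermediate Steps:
F = -1054 (F = 2 - 32*(-33)*(-1) = 2 - (-1056)*(-1) = 2 - 1*1056 = 2 - 1056 = -1054)
A(r) = (8 + r)/(85 + r)
(F + 45573)*(T(36) + A(92)) = (-1054 + 45573)*(152 + (8 + 92)/(85 + 92)) = 44519*(152 + 100/177) = 44519*(27004/177) = 1202191076/177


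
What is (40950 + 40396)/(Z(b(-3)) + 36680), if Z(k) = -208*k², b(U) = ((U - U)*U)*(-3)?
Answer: 40673/18340 ≈ 2.2177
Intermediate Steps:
b(U) = 0 (b(U) = (0*U)*(-3) = 0*(-3) = 0)
(40950 + 40396)/(Z(b(-3)) + 36680) = (40950 + 40396)/(-208*0² + 36680) = 81346/(-208*0 + 36680) = 81346/(0 + 36680) = 81346/36680 = 81346*(1/36680) = 40673/18340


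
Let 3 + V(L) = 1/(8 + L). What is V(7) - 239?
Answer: -3629/15 ≈ -241.93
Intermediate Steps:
V(L) = -3 + 1/(8 + L)
V(7) - 239 = (-23 - 3*7)/(8 + 7) - 239 = (-23 - 21)/15 - 239 = (1/15)*(-44) - 239 = -44/15 - 239 = -3629/15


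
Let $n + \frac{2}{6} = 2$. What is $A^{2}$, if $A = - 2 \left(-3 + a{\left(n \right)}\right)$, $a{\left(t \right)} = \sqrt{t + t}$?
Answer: $\frac{148}{3} - 8 \sqrt{30} \approx 5.5155$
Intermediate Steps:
$n = \frac{5}{3}$ ($n = - \frac{1}{3} + 2 = \frac{5}{3} \approx 1.6667$)
$a{\left(t \right)} = \sqrt{2} \sqrt{t}$ ($a{\left(t \right)} = \sqrt{2 t} = \sqrt{2} \sqrt{t}$)
$A = 6 - \frac{2 \sqrt{30}}{3}$ ($A = - 2 \left(-3 + \sqrt{2} \sqrt{\frac{5}{3}}\right) = - 2 \left(-3 + \sqrt{2} \frac{\sqrt{15}}{3}\right) = - 2 \left(-3 + \frac{\sqrt{30}}{3}\right) = 6 - \frac{2 \sqrt{30}}{3} \approx 2.3485$)
$A^{2} = \left(6 - \frac{2 \sqrt{30}}{3}\right)^{2}$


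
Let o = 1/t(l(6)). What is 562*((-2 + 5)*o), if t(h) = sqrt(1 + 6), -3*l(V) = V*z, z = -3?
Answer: 1686*sqrt(7)/7 ≈ 637.25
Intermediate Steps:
l(V) = V (l(V) = -V*(-3)/3 = -(-1)*V = V)
t(h) = sqrt(7)
o = sqrt(7)/7 (o = 1/(sqrt(7)) = sqrt(7)/7 ≈ 0.37796)
562*((-2 + 5)*o) = 562*((-2 + 5)*(sqrt(7)/7)) = 562*(3*(sqrt(7)/7)) = 562*(3*sqrt(7)/7) = 1686*sqrt(7)/7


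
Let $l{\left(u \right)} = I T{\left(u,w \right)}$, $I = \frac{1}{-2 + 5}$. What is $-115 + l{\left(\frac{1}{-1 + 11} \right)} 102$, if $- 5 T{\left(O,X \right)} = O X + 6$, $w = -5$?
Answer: $- \frac{762}{5} \approx -152.4$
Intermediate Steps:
$T{\left(O,X \right)} = - \frac{6}{5} - \frac{O X}{5}$ ($T{\left(O,X \right)} = - \frac{O X + 6}{5} = - \frac{6 + O X}{5} = - \frac{6}{5} - \frac{O X}{5}$)
$I = \frac{1}{3} \approx 0.33333$
$l{\left(u \right)} = - \frac{2}{5} + \frac{u}{3}$ ($l{\left(u \right)} = \frac{- \frac{6}{5} - \frac{1}{5} u \left(-5\right)}{3} = \frac{- \frac{6}{5} + u}{3} = - \frac{2}{5} + \frac{u}{3}$)
$-115 + l{\left(\frac{1}{-1 + 11} \right)} 102 = -115 + \left(- \frac{2}{5} + \frac{1}{3 \left(-1 + 11\right)}\right) 102 = -115 + \left(- \frac{2}{5} + \frac{1}{3 \cdot 10}\right) 102 = -115 + \left(- \frac{2}{5} + \frac{1}{3} \cdot \frac{1}{10}\right) 102 = -115 + \left(- \frac{2}{5} + \frac{1}{30}\right) 102 = -115 - \frac{187}{5} = - \frac{762}{5}$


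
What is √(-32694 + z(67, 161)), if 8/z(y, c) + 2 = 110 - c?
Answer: I*√91837870/53 ≈ 180.82*I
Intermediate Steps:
z(y, c) = 8/(108 - c) (z(y, c) = 8/(-2 + (110 - c)) = 8/(108 - c))
√(-32694 + z(67, 161)) = √(-32694 - 8/(-108 + 161)) = √(-32694 - 8/53) = √(-1732790/53) = I*√91837870/53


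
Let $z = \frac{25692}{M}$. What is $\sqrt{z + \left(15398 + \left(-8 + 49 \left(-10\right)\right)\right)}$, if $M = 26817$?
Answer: $\frac{4 \sqrt{74416987281}}{8939} \approx 122.07$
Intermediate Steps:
$z = \frac{8564}{8939}$ ($z = \frac{25692}{26817} = 25692 \cdot \frac{1}{26817} = \frac{8564}{8939} \approx 0.95805$)
$\sqrt{z + \left(15398 + \left(-8 + 49 \left(-10\right)\right)\right)} = \sqrt{\frac{8564}{8939} + \left(15398 + \left(-8 + 49 \left(-10\right)\right)\right)} = \sqrt{\frac{8564}{8939} + \left(15398 - 498\right)} = \sqrt{\frac{8564}{8939} + 14900} = \sqrt{\frac{133199664}{8939}} = \frac{4 \sqrt{74416987281}}{8939}$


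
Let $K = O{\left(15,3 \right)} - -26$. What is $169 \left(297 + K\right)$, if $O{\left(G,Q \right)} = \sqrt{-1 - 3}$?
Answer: $54587 + 338 i \approx 54587.0 + 338.0 i$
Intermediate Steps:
$O{\left(G,Q \right)} = 2 i$ ($O{\left(G,Q \right)} = \sqrt{-4} = 2 i$)
$K = 26 + 2 i$ ($K = 2 i - -26 = 2 i + 26 = 26 + 2 i \approx 26.0 + 2.0 i$)
$169 \left(297 + K\right) = 169 \left(297 + \left(26 + 2 i\right)\right) = 169 \left(323 + 2 i\right) = 54587 + 338 i$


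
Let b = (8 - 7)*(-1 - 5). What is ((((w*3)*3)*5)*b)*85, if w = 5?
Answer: -114750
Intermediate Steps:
b = -6 (b = 1*(-6) = -6)
((((w*3)*3)*5)*b)*85 = ((((5*3)*3)*5)*(-6))*85 = (((15*3)*5)*(-6))*85 = ((45*5)*(-6))*85 = (225*(-6))*85 = -1350*85 = -114750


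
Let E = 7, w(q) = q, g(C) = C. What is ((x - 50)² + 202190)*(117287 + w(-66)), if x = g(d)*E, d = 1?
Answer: 23917655619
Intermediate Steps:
x = 7 (x = 1*7 = 7)
((x - 50)² + 202190)*(117287 + w(-66)) = ((7 - 50)² + 202190)*(117287 - 66) = ((-43)² + 202190)*117221 = (1849 + 202190)*117221 = 204039*117221 = 23917655619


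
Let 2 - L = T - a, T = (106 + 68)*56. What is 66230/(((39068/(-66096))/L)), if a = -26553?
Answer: 39720686153400/9767 ≈ 4.0668e+9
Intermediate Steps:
T = 9744 (T = 174*56 = 9744)
L = -36295 (L = 2 - (9744 - 1*(-26553)) = 2 - (9744 + 26553) = 2 - 1*36297 = 2 - 36297 = -36295)
66230/(((39068/(-66096))/L)) = 66230/(((39068/(-66096))/(-36295))) = 66230/(((39068*(-1/66096))*(-1/36295))) = 66230/((-9767/16524*(-1/36295))) = 66230/(9767/599738580) = 66230*(599738580/9767) = 39720686153400/9767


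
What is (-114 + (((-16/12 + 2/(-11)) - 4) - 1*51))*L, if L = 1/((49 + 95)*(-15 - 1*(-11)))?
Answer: 5627/19008 ≈ 0.29603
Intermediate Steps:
L = -1/576 (L = 1/(144*(-15 + 11)) = (1/144)/(-4) = (1/144)*(-1/4) = -1/576 ≈ -0.0017361)
(-114 + (((-16/12 + 2/(-11)) - 4) - 1*51))*L = (-114 + (((-16/12 + 2/(-11)) - 4) - 1*51))*(-1/576) = (-114 + (((-16*1/12 + 2*(-1/11)) - 4) - 51))*(-1/576) = (-114 + (((-4/3 - 2/11) - 4) - 51))*(-1/576) = (-114 + ((-50/33 - 4) - 51))*(-1/576) = (-114 + (-182/33 - 51))*(-1/576) = (-114 - 1865/33)*(-1/576) = -5627/33*(-1/576) = 5627/19008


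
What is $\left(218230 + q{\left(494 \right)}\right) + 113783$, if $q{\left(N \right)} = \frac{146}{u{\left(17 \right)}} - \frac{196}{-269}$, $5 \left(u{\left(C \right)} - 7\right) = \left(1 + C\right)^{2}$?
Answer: $\frac{32063094157}{96571} \approx 3.3202 \cdot 10^{5}$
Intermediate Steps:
$u{\left(C \right)} = 7 + \frac{\left(1 + C\right)^{2}}{5}$
$q{\left(N \right)} = \frac{266734}{96571}$ ($q{\left(N \right)} = \frac{146}{7 + \frac{\left(1 + 17\right)^{2}}{5}} - \frac{196}{-269} = \frac{146}{7 + \frac{18^{2}}{5}} - - \frac{196}{269} = \frac{146}{7 + \frac{1}{5} \cdot 324} + \frac{196}{269} = \frac{146}{7 + \frac{324}{5}} + \frac{196}{269} = \frac{146}{\frac{359}{5}} + \frac{196}{269} = 146 \cdot \frac{5}{359} + \frac{196}{269} = \frac{730}{359} + \frac{196}{269} = \frac{266734}{96571}$)
$\left(218230 + q{\left(494 \right)}\right) + 113783 = \left(218230 + \frac{266734}{96571}\right) + 113783 = \frac{21074956064}{96571} + 113783 = \frac{32063094157}{96571}$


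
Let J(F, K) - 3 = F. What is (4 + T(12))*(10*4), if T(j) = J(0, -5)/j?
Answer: 170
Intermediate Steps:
J(F, K) = 3 + F
T(j) = 3/j (T(j) = (3 + 0)/j = 3/j)
(4 + T(12))*(10*4) = (4 + 3/12)*(10*4) = (4 + 3*(1/12))*40 = (4 + ¼)*40 = (17/4)*40 = 170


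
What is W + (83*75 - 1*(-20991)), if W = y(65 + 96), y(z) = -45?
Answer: 27171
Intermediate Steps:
W = -45
W + (83*75 - 1*(-20991)) = -45 + (83*75 - 1*(-20991)) = -45 + (6225 + 20991) = -45 + 27216 = 27171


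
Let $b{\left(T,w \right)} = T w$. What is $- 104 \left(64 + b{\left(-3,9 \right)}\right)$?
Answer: $-3848$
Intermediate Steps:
$- 104 \left(64 + b{\left(-3,9 \right)}\right) = - 104 \left(64 - 27\right) = \left(-104\right) 37 = -3848$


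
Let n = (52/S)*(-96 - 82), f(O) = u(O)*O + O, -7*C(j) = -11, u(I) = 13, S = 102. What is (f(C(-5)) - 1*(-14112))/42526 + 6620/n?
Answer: -1786526996/24601291 ≈ -72.619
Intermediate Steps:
C(j) = 11/7 (C(j) = -1/7*(-11) = 11/7)
f(O) = 14*O (f(O) = 13*O + O = 14*O)
n = -4628/51 (n = (52/102)*(-96 - 82) = (52*(1/102))*(-178) = (26/51)*(-178) = -4628/51 ≈ -90.745)
(f(C(-5)) - 1*(-14112))/42526 + 6620/n = (14*(11/7) - 1*(-14112))/42526 + 6620/(-4628/51) = (22 + 14112)*(1/42526) + 6620*(-51/4628) = 14134*(1/42526) - 84405/1157 = 7067/21263 - 84405/1157 = -1786526996/24601291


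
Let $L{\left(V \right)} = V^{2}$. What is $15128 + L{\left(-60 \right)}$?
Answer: $18728$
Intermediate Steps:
$15128 + L{\left(-60 \right)} = 15128 + \left(-60\right)^{2} = 15128 + 3600 = 18728$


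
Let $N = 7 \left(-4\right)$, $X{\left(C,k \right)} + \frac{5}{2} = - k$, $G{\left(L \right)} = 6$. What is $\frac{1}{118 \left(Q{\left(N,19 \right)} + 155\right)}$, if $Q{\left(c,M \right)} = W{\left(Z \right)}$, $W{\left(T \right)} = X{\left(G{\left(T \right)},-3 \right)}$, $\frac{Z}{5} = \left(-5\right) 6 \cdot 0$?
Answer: $\frac{1}{18349} \approx 5.4499 \cdot 10^{-5}$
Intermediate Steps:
$X{\left(C,k \right)} = - \frac{5}{2} - k$
$Z = 0$ ($Z = 5 \left(-5\right) 6 \cdot 0 = 5 \left(\left(-30\right) 0\right) = 5 \cdot 0 = 0$)
$W{\left(T \right)} = \frac{1}{2}$ ($W{\left(T \right)} = - \frac{5}{2} - -3 = - \frac{5}{2} + 3 = \frac{1}{2}$)
$N = -28$
$Q{\left(c,M \right)} = \frac{1}{2}$
$\frac{1}{118 \left(Q{\left(N,19 \right)} + 155\right)} = \frac{1}{118 \left(\frac{1}{2} + 155\right)} = \frac{1}{118 \cdot \frac{311}{2}} = \frac{1}{18349}$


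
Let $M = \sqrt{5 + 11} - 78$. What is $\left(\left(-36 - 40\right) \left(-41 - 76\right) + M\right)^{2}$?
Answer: $77757124$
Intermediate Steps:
$M = -74$ ($M = \sqrt{16} - 78 = 4 - 78 = -74$)
$\left(\left(-36 - 40\right) \left(-41 - 76\right) + M\right)^{2} = \left(\left(-36 - 40\right) \left(-41 - 76\right) - 74\right)^{2} = \left(\left(-76\right) \left(-117\right) - 74\right)^{2} = \left(8892 - 74\right)^{2} = 8818^{2} = 77757124$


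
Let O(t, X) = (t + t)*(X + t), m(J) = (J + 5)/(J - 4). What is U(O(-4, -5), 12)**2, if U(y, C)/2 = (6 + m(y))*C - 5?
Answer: 7507600/289 ≈ 25978.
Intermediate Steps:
m(J) = (5 + J)/(-4 + J)
O(t, X) = 2*t*(X + t) (O(t, X) = (2*t)*(X + t) = 2*t*(X + t))
U(y, C) = -10 + 2*C*(6 + (5 + y)/(-4 + y)) (U(y, C) = 2*((6 + (5 + y)/(-4 + y))*C - 5) = 2*(C*(6 + (5 + y)/(-4 + y)) - 5) = 2*(-5 + C*(6 + (5 + y)/(-4 + y))) = -10 + 2*C*(6 + (5 + y)/(-4 + y)))
U(O(-4, -5), 12)**2 = (2*(20 - 19*12 - 10*(-4)*(-5 - 4) + 7*12*(2*(-4)*(-5 - 4)))/(-4 + 2*(-4)*(-5 - 4)))**2 = (2*(20 - 228 - 10*(-4)*(-9) + 7*12*(2*(-4)*(-9)))/(-4 + 2*(-4)*(-9)))**2 = (2*(20 - 228 - 5*72 + 7*12*72)/(-4 + 72))**2 = (2*(20 - 228 - 360 + 6048)/68)**2 = (2*(1/68)*5480)**2 = (2740/17)**2 = 7507600/289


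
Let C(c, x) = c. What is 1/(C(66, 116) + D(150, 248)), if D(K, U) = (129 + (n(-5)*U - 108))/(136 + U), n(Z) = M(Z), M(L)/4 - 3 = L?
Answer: 384/23381 ≈ 0.016424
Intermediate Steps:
M(L) = 12 + 4*L
n(Z) = 12 + 4*Z
D(K, U) = (21 - 8*U)/(136 + U) (D(K, U) = (129 + ((12 + 4*(-5))*U - 108))/(136 + U) = (129 + ((12 - 20)*U - 108))/(136 + U) = (129 + (-8*U - 108))/(136 + U) = (129 + (-108 - 8*U))/(136 + U) = (21 - 8*U)/(136 + U))
1/(C(66, 116) + D(150, 248)) = 1/(66 + (21 - 8*248)/(136 + 248)) = 1/(66 + (21 - 1984)/384) = 1/(66 + (1/384)*(-1963)) = 1/(66 - 1963/384) = 1/(23381/384) = 384/23381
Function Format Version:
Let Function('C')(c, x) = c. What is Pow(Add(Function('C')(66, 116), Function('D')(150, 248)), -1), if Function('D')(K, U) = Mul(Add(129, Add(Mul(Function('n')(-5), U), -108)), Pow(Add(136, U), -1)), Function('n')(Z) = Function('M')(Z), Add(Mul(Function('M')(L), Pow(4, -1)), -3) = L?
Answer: Rational(384, 23381) ≈ 0.016424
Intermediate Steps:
Function('M')(L) = Add(12, Mul(4, L))
Function('n')(Z) = Add(12, Mul(4, Z))
Function('D')(K, U) = Mul(Pow(Add(136, U), -1), Add(21, Mul(-8, U))) (Function('D')(K, U) = Mul(Add(129, Add(Mul(Add(12, Mul(4, -5)), U), -108)), Pow(Add(136, U), -1)) = Mul(Add(129, Add(Mul(Add(12, -20), U), -108)), Pow(Add(136, U), -1)) = Mul(Add(129, Add(Mul(-8, U), -108)), Pow(Add(136, U), -1)) = Mul(Add(129, Add(-108, Mul(-8, U))), Pow(Add(136, U), -1)) = Mul(Add(21, Mul(-8, U)), Pow(Add(136, U), -1)) = Mul(Pow(Add(136, U), -1), Add(21, Mul(-8, U))))
Pow(Add(Function('C')(66, 116), Function('D')(150, 248)), -1) = Pow(Add(66, Mul(Pow(Add(136, 248), -1), Add(21, Mul(-8, 248)))), -1) = Pow(Add(66, Mul(Pow(384, -1), Add(21, -1984))), -1) = Pow(Add(66, Mul(Rational(1, 384), -1963)), -1) = Pow(Add(66, Rational(-1963, 384)), -1) = Pow(Rational(23381, 384), -1) = Rational(384, 23381)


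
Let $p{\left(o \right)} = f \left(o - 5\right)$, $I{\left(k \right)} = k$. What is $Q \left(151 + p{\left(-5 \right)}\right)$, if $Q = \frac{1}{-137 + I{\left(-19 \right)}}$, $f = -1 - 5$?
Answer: $- \frac{211}{156} \approx -1.3526$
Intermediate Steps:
$f = -6$ ($f = -1 - 5 = -6$)
$p{\left(o \right)} = 30 - 6 o$ ($p{\left(o \right)} = - 6 \left(o - 5\right) = - 6 \left(-5 + o\right) = 30 - 6 o$)
$Q = - \frac{1}{156}$ ($Q = \frac{1}{-137 - 19} = \frac{1}{-156} = - \frac{1}{156} \approx -0.0064103$)
$Q \left(151 + p{\left(-5 \right)}\right) = - \frac{151 + \left(30 - -30\right)}{156} = - \frac{151 + \left(30 + 30\right)}{156} = - \frac{151 + 60}{156} = \left(- \frac{1}{156}\right) 211 = - \frac{211}{156}$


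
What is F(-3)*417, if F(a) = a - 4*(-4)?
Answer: 5421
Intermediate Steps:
F(a) = 16 + a (F(a) = a - 1*(-16) = a + 16 = 16 + a)
F(-3)*417 = (16 - 3)*417 = 13*417 = 5421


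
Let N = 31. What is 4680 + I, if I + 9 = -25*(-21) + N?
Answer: 5227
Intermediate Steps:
I = 547 (I = -9 + (-25*(-21) + 31) = -9 + (525 + 31) = -9 + 556 = 547)
4680 + I = 4680 + 547 = 5227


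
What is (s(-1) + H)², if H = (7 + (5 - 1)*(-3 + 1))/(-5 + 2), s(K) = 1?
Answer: 16/9 ≈ 1.7778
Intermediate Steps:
H = ⅓ (H = (7 + 4*(-2))/(-3) = (7 - 8)*(-⅓) = -1*(-⅓) = ⅓ ≈ 0.33333)
(s(-1) + H)² = (1 + ⅓)² = (4/3)² = 16/9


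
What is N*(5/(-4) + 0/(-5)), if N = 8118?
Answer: -20295/2 ≈ -10148.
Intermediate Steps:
N*(5/(-4) + 0/(-5)) = 8118*(5/(-4) + 0/(-5)) = 8118*(5*(-1/4) + 0*(-1/5)) = 8118*(-5/4 + 0) = 8118*(-5/4) = -20295/2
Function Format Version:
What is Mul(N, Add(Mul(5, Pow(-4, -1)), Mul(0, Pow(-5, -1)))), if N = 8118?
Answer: Rational(-20295, 2) ≈ -10148.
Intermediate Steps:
Mul(N, Add(Mul(5, Pow(-4, -1)), Mul(0, Pow(-5, -1)))) = Mul(8118, Add(Mul(5, Pow(-4, -1)), Mul(0, Pow(-5, -1)))) = Mul(8118, Add(Mul(5, Rational(-1, 4)), Mul(0, Rational(-1, 5)))) = Mul(8118, Add(Rational(-5, 4), 0)) = Mul(8118, Rational(-5, 4)) = Rational(-20295, 2)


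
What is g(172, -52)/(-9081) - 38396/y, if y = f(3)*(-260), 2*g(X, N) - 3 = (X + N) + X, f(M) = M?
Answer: 58093171/1180530 ≈ 49.209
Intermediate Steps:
g(X, N) = 3/2 + X + N/2 (g(X, N) = 3/2 + ((X + N) + X)/2 = 3/2 + ((N + X) + X)/2 = 3/2 + (N + 2*X)/2 = 3/2 + (X + N/2) = 3/2 + X + N/2)
y = -780 (y = 3*(-260) = -780)
g(172, -52)/(-9081) - 38396/y = (3/2 + 172 + (½)*(-52))/(-9081) - 38396/(-780) = (3/2 + 172 - 26)*(-1/9081) - 38396*(-1/780) = (295/2)*(-1/9081) + 9599/195 = -295/18162 + 9599/195 = 58093171/1180530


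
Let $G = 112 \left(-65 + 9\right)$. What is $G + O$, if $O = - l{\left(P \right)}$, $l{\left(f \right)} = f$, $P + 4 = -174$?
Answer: $-6094$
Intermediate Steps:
$P = -178$ ($P = -4 - 174 = -178$)
$G = -6272$ ($G = 112 \left(-56\right) = -6272$)
$O = 178$ ($O = \left(-1\right) \left(-178\right) = 178$)
$G + O = -6272 + 178 = -6094$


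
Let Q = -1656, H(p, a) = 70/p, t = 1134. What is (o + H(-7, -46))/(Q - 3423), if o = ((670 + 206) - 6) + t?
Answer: -1994/5079 ≈ -0.39260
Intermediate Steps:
o = 2004 (o = ((670 + 206) - 6) + 1134 = (876 - 6) + 1134 = 870 + 1134 = 2004)
(o + H(-7, -46))/(Q - 3423) = (2004 + 70/(-7))/(-1656 - 3423) = (2004 + 70*(-⅐))/(-5079) = (2004 - 10)*(-1/5079) = 1994*(-1/5079) = -1994/5079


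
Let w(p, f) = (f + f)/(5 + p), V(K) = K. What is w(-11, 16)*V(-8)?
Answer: 128/3 ≈ 42.667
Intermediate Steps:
w(p, f) = 2*f/(5 + p) (w(p, f) = (2*f)/(5 + p) = 2*f/(5 + p))
w(-11, 16)*V(-8) = (2*16/(5 - 11))*(-8) = (2*16/(-6))*(-8) = (2*16*(-1/6))*(-8) = -16/3*(-8) = 128/3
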